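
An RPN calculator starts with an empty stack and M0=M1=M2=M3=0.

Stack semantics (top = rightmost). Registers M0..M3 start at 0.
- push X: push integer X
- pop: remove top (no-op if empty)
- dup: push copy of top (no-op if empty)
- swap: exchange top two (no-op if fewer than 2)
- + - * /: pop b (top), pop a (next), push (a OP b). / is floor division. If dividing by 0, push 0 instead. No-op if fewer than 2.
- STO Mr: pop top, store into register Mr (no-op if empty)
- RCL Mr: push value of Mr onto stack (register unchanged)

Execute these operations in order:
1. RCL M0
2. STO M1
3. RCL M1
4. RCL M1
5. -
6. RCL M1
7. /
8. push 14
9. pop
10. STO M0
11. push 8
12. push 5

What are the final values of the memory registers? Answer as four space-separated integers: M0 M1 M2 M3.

Answer: 0 0 0 0

Derivation:
After op 1 (RCL M0): stack=[0] mem=[0,0,0,0]
After op 2 (STO M1): stack=[empty] mem=[0,0,0,0]
After op 3 (RCL M1): stack=[0] mem=[0,0,0,0]
After op 4 (RCL M1): stack=[0,0] mem=[0,0,0,0]
After op 5 (-): stack=[0] mem=[0,0,0,0]
After op 6 (RCL M1): stack=[0,0] mem=[0,0,0,0]
After op 7 (/): stack=[0] mem=[0,0,0,0]
After op 8 (push 14): stack=[0,14] mem=[0,0,0,0]
After op 9 (pop): stack=[0] mem=[0,0,0,0]
After op 10 (STO M0): stack=[empty] mem=[0,0,0,0]
After op 11 (push 8): stack=[8] mem=[0,0,0,0]
After op 12 (push 5): stack=[8,5] mem=[0,0,0,0]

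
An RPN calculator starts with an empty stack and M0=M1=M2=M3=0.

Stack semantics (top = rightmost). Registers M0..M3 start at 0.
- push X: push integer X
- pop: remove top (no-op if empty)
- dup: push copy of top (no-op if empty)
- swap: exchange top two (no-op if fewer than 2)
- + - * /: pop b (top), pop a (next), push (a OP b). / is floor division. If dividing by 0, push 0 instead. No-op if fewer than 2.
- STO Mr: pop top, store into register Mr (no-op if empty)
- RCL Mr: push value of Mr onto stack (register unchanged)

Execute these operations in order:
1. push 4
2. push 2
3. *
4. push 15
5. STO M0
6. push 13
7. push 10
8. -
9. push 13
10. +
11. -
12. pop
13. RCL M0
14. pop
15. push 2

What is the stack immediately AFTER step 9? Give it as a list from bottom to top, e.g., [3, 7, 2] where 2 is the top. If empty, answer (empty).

After op 1 (push 4): stack=[4] mem=[0,0,0,0]
After op 2 (push 2): stack=[4,2] mem=[0,0,0,0]
After op 3 (*): stack=[8] mem=[0,0,0,0]
After op 4 (push 15): stack=[8,15] mem=[0,0,0,0]
After op 5 (STO M0): stack=[8] mem=[15,0,0,0]
After op 6 (push 13): stack=[8,13] mem=[15,0,0,0]
After op 7 (push 10): stack=[8,13,10] mem=[15,0,0,0]
After op 8 (-): stack=[8,3] mem=[15,0,0,0]
After op 9 (push 13): stack=[8,3,13] mem=[15,0,0,0]

[8, 3, 13]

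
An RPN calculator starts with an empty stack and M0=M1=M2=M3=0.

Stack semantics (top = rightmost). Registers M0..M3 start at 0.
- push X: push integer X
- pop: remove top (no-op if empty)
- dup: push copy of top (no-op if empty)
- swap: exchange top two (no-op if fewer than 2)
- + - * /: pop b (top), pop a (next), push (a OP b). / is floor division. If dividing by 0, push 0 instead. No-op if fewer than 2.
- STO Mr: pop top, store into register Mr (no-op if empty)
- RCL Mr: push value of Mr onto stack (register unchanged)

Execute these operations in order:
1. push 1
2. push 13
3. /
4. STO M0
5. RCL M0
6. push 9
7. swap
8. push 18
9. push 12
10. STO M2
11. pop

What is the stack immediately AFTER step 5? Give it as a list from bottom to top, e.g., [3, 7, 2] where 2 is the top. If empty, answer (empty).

After op 1 (push 1): stack=[1] mem=[0,0,0,0]
After op 2 (push 13): stack=[1,13] mem=[0,0,0,0]
After op 3 (/): stack=[0] mem=[0,0,0,0]
After op 4 (STO M0): stack=[empty] mem=[0,0,0,0]
After op 5 (RCL M0): stack=[0] mem=[0,0,0,0]

[0]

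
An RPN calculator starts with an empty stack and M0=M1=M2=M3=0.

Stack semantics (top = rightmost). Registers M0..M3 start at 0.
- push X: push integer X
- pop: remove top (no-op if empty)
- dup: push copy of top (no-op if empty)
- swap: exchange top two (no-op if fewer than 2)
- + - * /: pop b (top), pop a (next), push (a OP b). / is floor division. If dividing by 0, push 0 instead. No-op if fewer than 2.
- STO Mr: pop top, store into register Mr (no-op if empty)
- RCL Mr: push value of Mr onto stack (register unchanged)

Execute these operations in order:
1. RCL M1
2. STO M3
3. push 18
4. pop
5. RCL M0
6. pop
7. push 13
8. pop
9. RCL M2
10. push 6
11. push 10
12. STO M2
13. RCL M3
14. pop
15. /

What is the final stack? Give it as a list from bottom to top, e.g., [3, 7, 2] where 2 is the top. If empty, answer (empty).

After op 1 (RCL M1): stack=[0] mem=[0,0,0,0]
After op 2 (STO M3): stack=[empty] mem=[0,0,0,0]
After op 3 (push 18): stack=[18] mem=[0,0,0,0]
After op 4 (pop): stack=[empty] mem=[0,0,0,0]
After op 5 (RCL M0): stack=[0] mem=[0,0,0,0]
After op 6 (pop): stack=[empty] mem=[0,0,0,0]
After op 7 (push 13): stack=[13] mem=[0,0,0,0]
After op 8 (pop): stack=[empty] mem=[0,0,0,0]
After op 9 (RCL M2): stack=[0] mem=[0,0,0,0]
After op 10 (push 6): stack=[0,6] mem=[0,0,0,0]
After op 11 (push 10): stack=[0,6,10] mem=[0,0,0,0]
After op 12 (STO M2): stack=[0,6] mem=[0,0,10,0]
After op 13 (RCL M3): stack=[0,6,0] mem=[0,0,10,0]
After op 14 (pop): stack=[0,6] mem=[0,0,10,0]
After op 15 (/): stack=[0] mem=[0,0,10,0]

Answer: [0]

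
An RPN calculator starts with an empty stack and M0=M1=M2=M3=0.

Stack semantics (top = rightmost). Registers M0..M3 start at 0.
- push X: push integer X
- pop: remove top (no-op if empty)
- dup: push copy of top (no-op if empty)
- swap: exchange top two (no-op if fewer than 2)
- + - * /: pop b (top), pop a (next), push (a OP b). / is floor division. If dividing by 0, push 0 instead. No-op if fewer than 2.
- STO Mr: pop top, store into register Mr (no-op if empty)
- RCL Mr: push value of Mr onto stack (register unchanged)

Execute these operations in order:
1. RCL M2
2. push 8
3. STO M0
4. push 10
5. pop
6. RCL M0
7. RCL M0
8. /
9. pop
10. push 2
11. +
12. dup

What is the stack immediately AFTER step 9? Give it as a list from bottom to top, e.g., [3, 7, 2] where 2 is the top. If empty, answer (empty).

After op 1 (RCL M2): stack=[0] mem=[0,0,0,0]
After op 2 (push 8): stack=[0,8] mem=[0,0,0,0]
After op 3 (STO M0): stack=[0] mem=[8,0,0,0]
After op 4 (push 10): stack=[0,10] mem=[8,0,0,0]
After op 5 (pop): stack=[0] mem=[8,0,0,0]
After op 6 (RCL M0): stack=[0,8] mem=[8,0,0,0]
After op 7 (RCL M0): stack=[0,8,8] mem=[8,0,0,0]
After op 8 (/): stack=[0,1] mem=[8,0,0,0]
After op 9 (pop): stack=[0] mem=[8,0,0,0]

[0]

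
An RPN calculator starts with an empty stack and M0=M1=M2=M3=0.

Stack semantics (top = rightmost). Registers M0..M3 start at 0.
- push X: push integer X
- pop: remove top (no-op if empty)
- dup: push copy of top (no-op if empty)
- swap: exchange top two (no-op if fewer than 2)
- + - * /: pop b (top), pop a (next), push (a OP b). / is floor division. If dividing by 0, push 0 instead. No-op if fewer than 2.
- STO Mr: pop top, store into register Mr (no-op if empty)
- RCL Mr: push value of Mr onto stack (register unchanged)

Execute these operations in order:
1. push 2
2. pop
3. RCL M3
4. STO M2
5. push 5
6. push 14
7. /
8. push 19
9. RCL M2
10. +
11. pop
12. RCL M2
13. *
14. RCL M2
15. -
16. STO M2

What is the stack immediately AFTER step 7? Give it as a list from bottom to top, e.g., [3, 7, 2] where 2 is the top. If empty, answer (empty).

After op 1 (push 2): stack=[2] mem=[0,0,0,0]
After op 2 (pop): stack=[empty] mem=[0,0,0,0]
After op 3 (RCL M3): stack=[0] mem=[0,0,0,0]
After op 4 (STO M2): stack=[empty] mem=[0,0,0,0]
After op 5 (push 5): stack=[5] mem=[0,0,0,0]
After op 6 (push 14): stack=[5,14] mem=[0,0,0,0]
After op 7 (/): stack=[0] mem=[0,0,0,0]

[0]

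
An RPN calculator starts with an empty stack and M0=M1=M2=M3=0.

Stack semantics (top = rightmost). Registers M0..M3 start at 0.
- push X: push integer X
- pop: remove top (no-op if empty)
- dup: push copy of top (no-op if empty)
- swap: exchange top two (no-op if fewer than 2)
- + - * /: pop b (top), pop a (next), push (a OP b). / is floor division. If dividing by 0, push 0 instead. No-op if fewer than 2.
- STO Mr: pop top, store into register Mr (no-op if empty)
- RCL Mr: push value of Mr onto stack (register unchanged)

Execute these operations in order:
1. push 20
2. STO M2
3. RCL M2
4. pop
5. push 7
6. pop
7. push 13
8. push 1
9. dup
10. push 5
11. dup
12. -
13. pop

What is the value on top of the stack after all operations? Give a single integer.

Answer: 1

Derivation:
After op 1 (push 20): stack=[20] mem=[0,0,0,0]
After op 2 (STO M2): stack=[empty] mem=[0,0,20,0]
After op 3 (RCL M2): stack=[20] mem=[0,0,20,0]
After op 4 (pop): stack=[empty] mem=[0,0,20,0]
After op 5 (push 7): stack=[7] mem=[0,0,20,0]
After op 6 (pop): stack=[empty] mem=[0,0,20,0]
After op 7 (push 13): stack=[13] mem=[0,0,20,0]
After op 8 (push 1): stack=[13,1] mem=[0,0,20,0]
After op 9 (dup): stack=[13,1,1] mem=[0,0,20,0]
After op 10 (push 5): stack=[13,1,1,5] mem=[0,0,20,0]
After op 11 (dup): stack=[13,1,1,5,5] mem=[0,0,20,0]
After op 12 (-): stack=[13,1,1,0] mem=[0,0,20,0]
After op 13 (pop): stack=[13,1,1] mem=[0,0,20,0]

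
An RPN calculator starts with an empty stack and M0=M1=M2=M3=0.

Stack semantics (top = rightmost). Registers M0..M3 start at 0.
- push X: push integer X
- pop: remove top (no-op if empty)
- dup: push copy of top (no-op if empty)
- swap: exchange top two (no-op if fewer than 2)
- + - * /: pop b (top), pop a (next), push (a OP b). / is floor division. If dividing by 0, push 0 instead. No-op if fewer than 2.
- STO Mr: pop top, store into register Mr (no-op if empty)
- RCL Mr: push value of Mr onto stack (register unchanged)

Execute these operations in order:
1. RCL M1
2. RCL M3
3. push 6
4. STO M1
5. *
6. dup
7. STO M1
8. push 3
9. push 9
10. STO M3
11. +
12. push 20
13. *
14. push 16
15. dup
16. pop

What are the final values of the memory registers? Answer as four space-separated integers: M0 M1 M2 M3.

Answer: 0 0 0 9

Derivation:
After op 1 (RCL M1): stack=[0] mem=[0,0,0,0]
After op 2 (RCL M3): stack=[0,0] mem=[0,0,0,0]
After op 3 (push 6): stack=[0,0,6] mem=[0,0,0,0]
After op 4 (STO M1): stack=[0,0] mem=[0,6,0,0]
After op 5 (*): stack=[0] mem=[0,6,0,0]
After op 6 (dup): stack=[0,0] mem=[0,6,0,0]
After op 7 (STO M1): stack=[0] mem=[0,0,0,0]
After op 8 (push 3): stack=[0,3] mem=[0,0,0,0]
After op 9 (push 9): stack=[0,3,9] mem=[0,0,0,0]
After op 10 (STO M3): stack=[0,3] mem=[0,0,0,9]
After op 11 (+): stack=[3] mem=[0,0,0,9]
After op 12 (push 20): stack=[3,20] mem=[0,0,0,9]
After op 13 (*): stack=[60] mem=[0,0,0,9]
After op 14 (push 16): stack=[60,16] mem=[0,0,0,9]
After op 15 (dup): stack=[60,16,16] mem=[0,0,0,9]
After op 16 (pop): stack=[60,16] mem=[0,0,0,9]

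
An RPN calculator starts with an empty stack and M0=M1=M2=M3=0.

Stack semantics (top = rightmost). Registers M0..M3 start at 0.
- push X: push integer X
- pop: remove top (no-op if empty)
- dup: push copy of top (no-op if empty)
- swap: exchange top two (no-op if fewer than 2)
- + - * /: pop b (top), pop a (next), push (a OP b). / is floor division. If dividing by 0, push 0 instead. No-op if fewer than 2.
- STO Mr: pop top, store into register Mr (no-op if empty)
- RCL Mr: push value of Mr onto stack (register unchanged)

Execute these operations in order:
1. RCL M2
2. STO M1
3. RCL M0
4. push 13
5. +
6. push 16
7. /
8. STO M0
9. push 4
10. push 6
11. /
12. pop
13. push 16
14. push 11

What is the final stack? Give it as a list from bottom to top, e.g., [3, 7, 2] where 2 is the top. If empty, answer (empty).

After op 1 (RCL M2): stack=[0] mem=[0,0,0,0]
After op 2 (STO M1): stack=[empty] mem=[0,0,0,0]
After op 3 (RCL M0): stack=[0] mem=[0,0,0,0]
After op 4 (push 13): stack=[0,13] mem=[0,0,0,0]
After op 5 (+): stack=[13] mem=[0,0,0,0]
After op 6 (push 16): stack=[13,16] mem=[0,0,0,0]
After op 7 (/): stack=[0] mem=[0,0,0,0]
After op 8 (STO M0): stack=[empty] mem=[0,0,0,0]
After op 9 (push 4): stack=[4] mem=[0,0,0,0]
After op 10 (push 6): stack=[4,6] mem=[0,0,0,0]
After op 11 (/): stack=[0] mem=[0,0,0,0]
After op 12 (pop): stack=[empty] mem=[0,0,0,0]
After op 13 (push 16): stack=[16] mem=[0,0,0,0]
After op 14 (push 11): stack=[16,11] mem=[0,0,0,0]

Answer: [16, 11]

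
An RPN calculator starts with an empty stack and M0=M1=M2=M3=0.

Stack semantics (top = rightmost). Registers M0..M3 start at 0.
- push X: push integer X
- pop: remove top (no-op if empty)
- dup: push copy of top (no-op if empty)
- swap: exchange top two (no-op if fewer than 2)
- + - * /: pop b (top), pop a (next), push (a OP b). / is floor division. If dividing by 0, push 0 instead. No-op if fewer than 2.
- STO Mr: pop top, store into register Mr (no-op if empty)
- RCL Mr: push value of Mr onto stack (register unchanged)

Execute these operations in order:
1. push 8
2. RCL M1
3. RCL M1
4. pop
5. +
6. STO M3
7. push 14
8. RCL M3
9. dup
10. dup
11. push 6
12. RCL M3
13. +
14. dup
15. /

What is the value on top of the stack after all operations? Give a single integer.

After op 1 (push 8): stack=[8] mem=[0,0,0,0]
After op 2 (RCL M1): stack=[8,0] mem=[0,0,0,0]
After op 3 (RCL M1): stack=[8,0,0] mem=[0,0,0,0]
After op 4 (pop): stack=[8,0] mem=[0,0,0,0]
After op 5 (+): stack=[8] mem=[0,0,0,0]
After op 6 (STO M3): stack=[empty] mem=[0,0,0,8]
After op 7 (push 14): stack=[14] mem=[0,0,0,8]
After op 8 (RCL M3): stack=[14,8] mem=[0,0,0,8]
After op 9 (dup): stack=[14,8,8] mem=[0,0,0,8]
After op 10 (dup): stack=[14,8,8,8] mem=[0,0,0,8]
After op 11 (push 6): stack=[14,8,8,8,6] mem=[0,0,0,8]
After op 12 (RCL M3): stack=[14,8,8,8,6,8] mem=[0,0,0,8]
After op 13 (+): stack=[14,8,8,8,14] mem=[0,0,0,8]
After op 14 (dup): stack=[14,8,8,8,14,14] mem=[0,0,0,8]
After op 15 (/): stack=[14,8,8,8,1] mem=[0,0,0,8]

Answer: 1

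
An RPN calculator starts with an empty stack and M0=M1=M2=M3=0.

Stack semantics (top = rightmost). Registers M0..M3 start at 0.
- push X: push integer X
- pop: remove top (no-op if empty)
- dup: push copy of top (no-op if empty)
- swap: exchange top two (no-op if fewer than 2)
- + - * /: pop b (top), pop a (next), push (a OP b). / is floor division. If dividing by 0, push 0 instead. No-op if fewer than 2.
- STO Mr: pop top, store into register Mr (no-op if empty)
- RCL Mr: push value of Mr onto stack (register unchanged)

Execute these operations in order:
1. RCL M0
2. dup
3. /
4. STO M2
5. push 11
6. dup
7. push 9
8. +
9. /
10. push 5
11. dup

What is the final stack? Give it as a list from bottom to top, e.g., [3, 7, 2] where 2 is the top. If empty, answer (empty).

After op 1 (RCL M0): stack=[0] mem=[0,0,0,0]
After op 2 (dup): stack=[0,0] mem=[0,0,0,0]
After op 3 (/): stack=[0] mem=[0,0,0,0]
After op 4 (STO M2): stack=[empty] mem=[0,0,0,0]
After op 5 (push 11): stack=[11] mem=[0,0,0,0]
After op 6 (dup): stack=[11,11] mem=[0,0,0,0]
After op 7 (push 9): stack=[11,11,9] mem=[0,0,0,0]
After op 8 (+): stack=[11,20] mem=[0,0,0,0]
After op 9 (/): stack=[0] mem=[0,0,0,0]
After op 10 (push 5): stack=[0,5] mem=[0,0,0,0]
After op 11 (dup): stack=[0,5,5] mem=[0,0,0,0]

Answer: [0, 5, 5]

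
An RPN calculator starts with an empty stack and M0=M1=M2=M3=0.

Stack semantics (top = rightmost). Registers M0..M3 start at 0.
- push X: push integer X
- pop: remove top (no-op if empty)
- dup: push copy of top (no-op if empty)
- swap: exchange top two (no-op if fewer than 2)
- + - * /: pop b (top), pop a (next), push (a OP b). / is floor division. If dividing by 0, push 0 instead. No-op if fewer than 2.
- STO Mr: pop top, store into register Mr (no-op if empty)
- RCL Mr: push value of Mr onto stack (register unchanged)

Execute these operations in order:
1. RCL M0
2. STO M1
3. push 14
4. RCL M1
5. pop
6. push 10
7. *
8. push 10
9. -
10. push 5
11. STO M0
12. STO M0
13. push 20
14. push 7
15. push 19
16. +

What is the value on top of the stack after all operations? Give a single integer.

Answer: 26

Derivation:
After op 1 (RCL M0): stack=[0] mem=[0,0,0,0]
After op 2 (STO M1): stack=[empty] mem=[0,0,0,0]
After op 3 (push 14): stack=[14] mem=[0,0,0,0]
After op 4 (RCL M1): stack=[14,0] mem=[0,0,0,0]
After op 5 (pop): stack=[14] mem=[0,0,0,0]
After op 6 (push 10): stack=[14,10] mem=[0,0,0,0]
After op 7 (*): stack=[140] mem=[0,0,0,0]
After op 8 (push 10): stack=[140,10] mem=[0,0,0,0]
After op 9 (-): stack=[130] mem=[0,0,0,0]
After op 10 (push 5): stack=[130,5] mem=[0,0,0,0]
After op 11 (STO M0): stack=[130] mem=[5,0,0,0]
After op 12 (STO M0): stack=[empty] mem=[130,0,0,0]
After op 13 (push 20): stack=[20] mem=[130,0,0,0]
After op 14 (push 7): stack=[20,7] mem=[130,0,0,0]
After op 15 (push 19): stack=[20,7,19] mem=[130,0,0,0]
After op 16 (+): stack=[20,26] mem=[130,0,0,0]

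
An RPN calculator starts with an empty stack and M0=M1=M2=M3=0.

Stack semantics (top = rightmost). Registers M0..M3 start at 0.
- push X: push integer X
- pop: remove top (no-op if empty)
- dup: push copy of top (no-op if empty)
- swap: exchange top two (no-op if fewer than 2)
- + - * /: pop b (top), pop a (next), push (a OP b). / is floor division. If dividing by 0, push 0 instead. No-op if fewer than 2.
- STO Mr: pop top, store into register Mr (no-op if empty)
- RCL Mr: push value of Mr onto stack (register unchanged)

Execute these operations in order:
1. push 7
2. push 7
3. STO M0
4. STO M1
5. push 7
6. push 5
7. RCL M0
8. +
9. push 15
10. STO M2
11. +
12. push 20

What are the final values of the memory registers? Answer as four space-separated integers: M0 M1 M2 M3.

After op 1 (push 7): stack=[7] mem=[0,0,0,0]
After op 2 (push 7): stack=[7,7] mem=[0,0,0,0]
After op 3 (STO M0): stack=[7] mem=[7,0,0,0]
After op 4 (STO M1): stack=[empty] mem=[7,7,0,0]
After op 5 (push 7): stack=[7] mem=[7,7,0,0]
After op 6 (push 5): stack=[7,5] mem=[7,7,0,0]
After op 7 (RCL M0): stack=[7,5,7] mem=[7,7,0,0]
After op 8 (+): stack=[7,12] mem=[7,7,0,0]
After op 9 (push 15): stack=[7,12,15] mem=[7,7,0,0]
After op 10 (STO M2): stack=[7,12] mem=[7,7,15,0]
After op 11 (+): stack=[19] mem=[7,7,15,0]
After op 12 (push 20): stack=[19,20] mem=[7,7,15,0]

Answer: 7 7 15 0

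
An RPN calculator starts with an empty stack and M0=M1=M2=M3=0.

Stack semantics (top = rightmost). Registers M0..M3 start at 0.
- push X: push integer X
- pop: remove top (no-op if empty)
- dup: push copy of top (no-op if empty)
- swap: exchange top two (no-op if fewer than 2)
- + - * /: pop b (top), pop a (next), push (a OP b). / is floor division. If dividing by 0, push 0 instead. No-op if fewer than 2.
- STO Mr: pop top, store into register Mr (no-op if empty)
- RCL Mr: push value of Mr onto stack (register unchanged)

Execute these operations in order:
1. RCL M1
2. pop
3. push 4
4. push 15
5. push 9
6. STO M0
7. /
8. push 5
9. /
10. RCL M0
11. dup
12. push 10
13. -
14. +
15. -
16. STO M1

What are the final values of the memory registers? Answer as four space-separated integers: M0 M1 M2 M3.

Answer: 9 -8 0 0

Derivation:
After op 1 (RCL M1): stack=[0] mem=[0,0,0,0]
After op 2 (pop): stack=[empty] mem=[0,0,0,0]
After op 3 (push 4): stack=[4] mem=[0,0,0,0]
After op 4 (push 15): stack=[4,15] mem=[0,0,0,0]
After op 5 (push 9): stack=[4,15,9] mem=[0,0,0,0]
After op 6 (STO M0): stack=[4,15] mem=[9,0,0,0]
After op 7 (/): stack=[0] mem=[9,0,0,0]
After op 8 (push 5): stack=[0,5] mem=[9,0,0,0]
After op 9 (/): stack=[0] mem=[9,0,0,0]
After op 10 (RCL M0): stack=[0,9] mem=[9,0,0,0]
After op 11 (dup): stack=[0,9,9] mem=[9,0,0,0]
After op 12 (push 10): stack=[0,9,9,10] mem=[9,0,0,0]
After op 13 (-): stack=[0,9,-1] mem=[9,0,0,0]
After op 14 (+): stack=[0,8] mem=[9,0,0,0]
After op 15 (-): stack=[-8] mem=[9,0,0,0]
After op 16 (STO M1): stack=[empty] mem=[9,-8,0,0]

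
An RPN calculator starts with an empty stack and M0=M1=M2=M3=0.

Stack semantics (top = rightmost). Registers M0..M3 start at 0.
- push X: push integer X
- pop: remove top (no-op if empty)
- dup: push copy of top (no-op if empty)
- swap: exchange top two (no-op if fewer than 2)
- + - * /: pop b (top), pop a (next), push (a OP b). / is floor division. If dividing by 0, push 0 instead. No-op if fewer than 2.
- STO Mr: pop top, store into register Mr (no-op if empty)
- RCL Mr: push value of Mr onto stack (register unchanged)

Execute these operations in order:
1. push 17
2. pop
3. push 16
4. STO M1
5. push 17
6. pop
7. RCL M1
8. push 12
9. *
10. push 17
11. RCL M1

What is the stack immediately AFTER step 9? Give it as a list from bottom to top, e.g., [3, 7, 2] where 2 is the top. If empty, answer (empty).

After op 1 (push 17): stack=[17] mem=[0,0,0,0]
After op 2 (pop): stack=[empty] mem=[0,0,0,0]
After op 3 (push 16): stack=[16] mem=[0,0,0,0]
After op 4 (STO M1): stack=[empty] mem=[0,16,0,0]
After op 5 (push 17): stack=[17] mem=[0,16,0,0]
After op 6 (pop): stack=[empty] mem=[0,16,0,0]
After op 7 (RCL M1): stack=[16] mem=[0,16,0,0]
After op 8 (push 12): stack=[16,12] mem=[0,16,0,0]
After op 9 (*): stack=[192] mem=[0,16,0,0]

[192]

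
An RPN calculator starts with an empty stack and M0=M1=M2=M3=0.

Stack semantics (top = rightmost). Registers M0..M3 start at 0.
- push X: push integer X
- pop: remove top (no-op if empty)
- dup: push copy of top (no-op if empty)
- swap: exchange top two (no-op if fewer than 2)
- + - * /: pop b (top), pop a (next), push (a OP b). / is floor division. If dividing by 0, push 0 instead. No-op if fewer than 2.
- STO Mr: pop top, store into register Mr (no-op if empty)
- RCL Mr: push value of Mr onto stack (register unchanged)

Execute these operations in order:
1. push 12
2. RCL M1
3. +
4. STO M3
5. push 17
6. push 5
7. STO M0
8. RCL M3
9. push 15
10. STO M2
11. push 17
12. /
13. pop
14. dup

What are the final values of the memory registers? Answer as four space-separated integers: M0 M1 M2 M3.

After op 1 (push 12): stack=[12] mem=[0,0,0,0]
After op 2 (RCL M1): stack=[12,0] mem=[0,0,0,0]
After op 3 (+): stack=[12] mem=[0,0,0,0]
After op 4 (STO M3): stack=[empty] mem=[0,0,0,12]
After op 5 (push 17): stack=[17] mem=[0,0,0,12]
After op 6 (push 5): stack=[17,5] mem=[0,0,0,12]
After op 7 (STO M0): stack=[17] mem=[5,0,0,12]
After op 8 (RCL M3): stack=[17,12] mem=[5,0,0,12]
After op 9 (push 15): stack=[17,12,15] mem=[5,0,0,12]
After op 10 (STO M2): stack=[17,12] mem=[5,0,15,12]
After op 11 (push 17): stack=[17,12,17] mem=[5,0,15,12]
After op 12 (/): stack=[17,0] mem=[5,0,15,12]
After op 13 (pop): stack=[17] mem=[5,0,15,12]
After op 14 (dup): stack=[17,17] mem=[5,0,15,12]

Answer: 5 0 15 12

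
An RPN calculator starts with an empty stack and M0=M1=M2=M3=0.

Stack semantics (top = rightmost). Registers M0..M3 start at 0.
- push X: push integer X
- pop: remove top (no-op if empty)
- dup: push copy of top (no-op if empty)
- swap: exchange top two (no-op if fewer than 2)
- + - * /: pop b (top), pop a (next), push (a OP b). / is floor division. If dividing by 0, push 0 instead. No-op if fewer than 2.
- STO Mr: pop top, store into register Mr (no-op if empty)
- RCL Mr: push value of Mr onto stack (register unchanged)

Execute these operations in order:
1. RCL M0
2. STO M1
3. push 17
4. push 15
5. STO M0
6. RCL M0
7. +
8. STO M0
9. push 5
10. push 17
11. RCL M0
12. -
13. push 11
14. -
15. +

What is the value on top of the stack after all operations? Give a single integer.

After op 1 (RCL M0): stack=[0] mem=[0,0,0,0]
After op 2 (STO M1): stack=[empty] mem=[0,0,0,0]
After op 3 (push 17): stack=[17] mem=[0,0,0,0]
After op 4 (push 15): stack=[17,15] mem=[0,0,0,0]
After op 5 (STO M0): stack=[17] mem=[15,0,0,0]
After op 6 (RCL M0): stack=[17,15] mem=[15,0,0,0]
After op 7 (+): stack=[32] mem=[15,0,0,0]
After op 8 (STO M0): stack=[empty] mem=[32,0,0,0]
After op 9 (push 5): stack=[5] mem=[32,0,0,0]
After op 10 (push 17): stack=[5,17] mem=[32,0,0,0]
After op 11 (RCL M0): stack=[5,17,32] mem=[32,0,0,0]
After op 12 (-): stack=[5,-15] mem=[32,0,0,0]
After op 13 (push 11): stack=[5,-15,11] mem=[32,0,0,0]
After op 14 (-): stack=[5,-26] mem=[32,0,0,0]
After op 15 (+): stack=[-21] mem=[32,0,0,0]

Answer: -21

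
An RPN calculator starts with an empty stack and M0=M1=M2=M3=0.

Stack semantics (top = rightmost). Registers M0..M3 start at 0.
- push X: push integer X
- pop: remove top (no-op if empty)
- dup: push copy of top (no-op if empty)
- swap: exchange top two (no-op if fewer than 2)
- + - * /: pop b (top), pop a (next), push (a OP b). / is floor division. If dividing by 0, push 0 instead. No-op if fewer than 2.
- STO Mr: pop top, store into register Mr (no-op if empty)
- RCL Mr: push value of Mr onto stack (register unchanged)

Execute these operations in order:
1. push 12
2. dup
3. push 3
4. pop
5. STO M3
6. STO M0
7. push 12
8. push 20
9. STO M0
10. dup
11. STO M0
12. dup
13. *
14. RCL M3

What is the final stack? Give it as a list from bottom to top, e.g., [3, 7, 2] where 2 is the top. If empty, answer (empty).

After op 1 (push 12): stack=[12] mem=[0,0,0,0]
After op 2 (dup): stack=[12,12] mem=[0,0,0,0]
After op 3 (push 3): stack=[12,12,3] mem=[0,0,0,0]
After op 4 (pop): stack=[12,12] mem=[0,0,0,0]
After op 5 (STO M3): stack=[12] mem=[0,0,0,12]
After op 6 (STO M0): stack=[empty] mem=[12,0,0,12]
After op 7 (push 12): stack=[12] mem=[12,0,0,12]
After op 8 (push 20): stack=[12,20] mem=[12,0,0,12]
After op 9 (STO M0): stack=[12] mem=[20,0,0,12]
After op 10 (dup): stack=[12,12] mem=[20,0,0,12]
After op 11 (STO M0): stack=[12] mem=[12,0,0,12]
After op 12 (dup): stack=[12,12] mem=[12,0,0,12]
After op 13 (*): stack=[144] mem=[12,0,0,12]
After op 14 (RCL M3): stack=[144,12] mem=[12,0,0,12]

Answer: [144, 12]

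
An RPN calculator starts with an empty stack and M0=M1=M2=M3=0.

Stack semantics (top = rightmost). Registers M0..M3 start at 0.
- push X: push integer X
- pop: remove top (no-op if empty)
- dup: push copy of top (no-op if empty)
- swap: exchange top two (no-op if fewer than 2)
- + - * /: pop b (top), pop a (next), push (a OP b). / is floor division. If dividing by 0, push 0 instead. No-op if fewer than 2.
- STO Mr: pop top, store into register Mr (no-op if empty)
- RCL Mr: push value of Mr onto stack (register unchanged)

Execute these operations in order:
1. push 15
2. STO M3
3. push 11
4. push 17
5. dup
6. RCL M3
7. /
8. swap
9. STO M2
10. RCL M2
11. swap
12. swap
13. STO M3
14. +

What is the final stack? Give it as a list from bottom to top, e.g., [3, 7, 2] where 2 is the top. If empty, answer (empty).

After op 1 (push 15): stack=[15] mem=[0,0,0,0]
After op 2 (STO M3): stack=[empty] mem=[0,0,0,15]
After op 3 (push 11): stack=[11] mem=[0,0,0,15]
After op 4 (push 17): stack=[11,17] mem=[0,0,0,15]
After op 5 (dup): stack=[11,17,17] mem=[0,0,0,15]
After op 6 (RCL M3): stack=[11,17,17,15] mem=[0,0,0,15]
After op 7 (/): stack=[11,17,1] mem=[0,0,0,15]
After op 8 (swap): stack=[11,1,17] mem=[0,0,0,15]
After op 9 (STO M2): stack=[11,1] mem=[0,0,17,15]
After op 10 (RCL M2): stack=[11,1,17] mem=[0,0,17,15]
After op 11 (swap): stack=[11,17,1] mem=[0,0,17,15]
After op 12 (swap): stack=[11,1,17] mem=[0,0,17,15]
After op 13 (STO M3): stack=[11,1] mem=[0,0,17,17]
After op 14 (+): stack=[12] mem=[0,0,17,17]

Answer: [12]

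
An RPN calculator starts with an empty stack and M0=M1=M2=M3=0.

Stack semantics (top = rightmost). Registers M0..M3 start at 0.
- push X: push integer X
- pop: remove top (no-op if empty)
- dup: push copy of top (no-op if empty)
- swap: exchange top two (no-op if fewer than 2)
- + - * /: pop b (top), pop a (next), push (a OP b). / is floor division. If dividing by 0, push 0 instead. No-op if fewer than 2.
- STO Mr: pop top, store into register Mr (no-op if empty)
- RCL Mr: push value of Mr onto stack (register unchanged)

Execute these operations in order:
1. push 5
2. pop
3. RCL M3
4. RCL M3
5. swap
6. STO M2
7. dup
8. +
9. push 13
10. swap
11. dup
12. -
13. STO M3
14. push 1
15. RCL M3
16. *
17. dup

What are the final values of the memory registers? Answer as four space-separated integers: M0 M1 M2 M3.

Answer: 0 0 0 0

Derivation:
After op 1 (push 5): stack=[5] mem=[0,0,0,0]
After op 2 (pop): stack=[empty] mem=[0,0,0,0]
After op 3 (RCL M3): stack=[0] mem=[0,0,0,0]
After op 4 (RCL M3): stack=[0,0] mem=[0,0,0,0]
After op 5 (swap): stack=[0,0] mem=[0,0,0,0]
After op 6 (STO M2): stack=[0] mem=[0,0,0,0]
After op 7 (dup): stack=[0,0] mem=[0,0,0,0]
After op 8 (+): stack=[0] mem=[0,0,0,0]
After op 9 (push 13): stack=[0,13] mem=[0,0,0,0]
After op 10 (swap): stack=[13,0] mem=[0,0,0,0]
After op 11 (dup): stack=[13,0,0] mem=[0,0,0,0]
After op 12 (-): stack=[13,0] mem=[0,0,0,0]
After op 13 (STO M3): stack=[13] mem=[0,0,0,0]
After op 14 (push 1): stack=[13,1] mem=[0,0,0,0]
After op 15 (RCL M3): stack=[13,1,0] mem=[0,0,0,0]
After op 16 (*): stack=[13,0] mem=[0,0,0,0]
After op 17 (dup): stack=[13,0,0] mem=[0,0,0,0]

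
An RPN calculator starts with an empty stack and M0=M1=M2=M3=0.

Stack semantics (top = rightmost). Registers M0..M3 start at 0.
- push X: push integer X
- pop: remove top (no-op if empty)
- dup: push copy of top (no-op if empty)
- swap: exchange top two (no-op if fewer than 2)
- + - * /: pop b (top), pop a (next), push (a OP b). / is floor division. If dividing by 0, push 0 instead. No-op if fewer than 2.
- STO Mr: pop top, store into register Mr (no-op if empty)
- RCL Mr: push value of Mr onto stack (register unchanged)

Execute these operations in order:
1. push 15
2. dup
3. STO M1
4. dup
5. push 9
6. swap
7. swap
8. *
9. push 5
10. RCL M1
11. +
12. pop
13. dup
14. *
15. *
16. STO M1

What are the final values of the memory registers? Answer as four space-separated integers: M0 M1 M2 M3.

Answer: 0 273375 0 0

Derivation:
After op 1 (push 15): stack=[15] mem=[0,0,0,0]
After op 2 (dup): stack=[15,15] mem=[0,0,0,0]
After op 3 (STO M1): stack=[15] mem=[0,15,0,0]
After op 4 (dup): stack=[15,15] mem=[0,15,0,0]
After op 5 (push 9): stack=[15,15,9] mem=[0,15,0,0]
After op 6 (swap): stack=[15,9,15] mem=[0,15,0,0]
After op 7 (swap): stack=[15,15,9] mem=[0,15,0,0]
After op 8 (*): stack=[15,135] mem=[0,15,0,0]
After op 9 (push 5): stack=[15,135,5] mem=[0,15,0,0]
After op 10 (RCL M1): stack=[15,135,5,15] mem=[0,15,0,0]
After op 11 (+): stack=[15,135,20] mem=[0,15,0,0]
After op 12 (pop): stack=[15,135] mem=[0,15,0,0]
After op 13 (dup): stack=[15,135,135] mem=[0,15,0,0]
After op 14 (*): stack=[15,18225] mem=[0,15,0,0]
After op 15 (*): stack=[273375] mem=[0,15,0,0]
After op 16 (STO M1): stack=[empty] mem=[0,273375,0,0]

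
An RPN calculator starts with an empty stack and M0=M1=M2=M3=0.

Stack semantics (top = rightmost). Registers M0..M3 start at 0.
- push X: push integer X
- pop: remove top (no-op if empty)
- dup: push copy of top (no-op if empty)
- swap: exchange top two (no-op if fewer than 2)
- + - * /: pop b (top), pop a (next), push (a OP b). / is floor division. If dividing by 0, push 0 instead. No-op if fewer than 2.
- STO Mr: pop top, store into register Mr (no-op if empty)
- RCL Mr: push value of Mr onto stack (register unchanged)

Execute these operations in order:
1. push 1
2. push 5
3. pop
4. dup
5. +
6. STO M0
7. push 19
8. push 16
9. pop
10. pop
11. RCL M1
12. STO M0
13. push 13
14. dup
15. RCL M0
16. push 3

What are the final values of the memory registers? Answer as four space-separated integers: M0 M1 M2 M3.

Answer: 0 0 0 0

Derivation:
After op 1 (push 1): stack=[1] mem=[0,0,0,0]
After op 2 (push 5): stack=[1,5] mem=[0,0,0,0]
After op 3 (pop): stack=[1] mem=[0,0,0,0]
After op 4 (dup): stack=[1,1] mem=[0,0,0,0]
After op 5 (+): stack=[2] mem=[0,0,0,0]
After op 6 (STO M0): stack=[empty] mem=[2,0,0,0]
After op 7 (push 19): stack=[19] mem=[2,0,0,0]
After op 8 (push 16): stack=[19,16] mem=[2,0,0,0]
After op 9 (pop): stack=[19] mem=[2,0,0,0]
After op 10 (pop): stack=[empty] mem=[2,0,0,0]
After op 11 (RCL M1): stack=[0] mem=[2,0,0,0]
After op 12 (STO M0): stack=[empty] mem=[0,0,0,0]
After op 13 (push 13): stack=[13] mem=[0,0,0,0]
After op 14 (dup): stack=[13,13] mem=[0,0,0,0]
After op 15 (RCL M0): stack=[13,13,0] mem=[0,0,0,0]
After op 16 (push 3): stack=[13,13,0,3] mem=[0,0,0,0]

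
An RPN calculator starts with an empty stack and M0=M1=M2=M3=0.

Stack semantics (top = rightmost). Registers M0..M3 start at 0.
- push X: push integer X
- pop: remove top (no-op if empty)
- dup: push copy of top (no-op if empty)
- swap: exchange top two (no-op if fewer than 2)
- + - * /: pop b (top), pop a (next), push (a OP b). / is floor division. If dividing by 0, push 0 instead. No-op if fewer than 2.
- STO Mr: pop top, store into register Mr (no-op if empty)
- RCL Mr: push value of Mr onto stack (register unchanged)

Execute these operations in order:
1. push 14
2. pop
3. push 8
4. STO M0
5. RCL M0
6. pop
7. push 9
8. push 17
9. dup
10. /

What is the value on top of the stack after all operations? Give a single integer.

After op 1 (push 14): stack=[14] mem=[0,0,0,0]
After op 2 (pop): stack=[empty] mem=[0,0,0,0]
After op 3 (push 8): stack=[8] mem=[0,0,0,0]
After op 4 (STO M0): stack=[empty] mem=[8,0,0,0]
After op 5 (RCL M0): stack=[8] mem=[8,0,0,0]
After op 6 (pop): stack=[empty] mem=[8,0,0,0]
After op 7 (push 9): stack=[9] mem=[8,0,0,0]
After op 8 (push 17): stack=[9,17] mem=[8,0,0,0]
After op 9 (dup): stack=[9,17,17] mem=[8,0,0,0]
After op 10 (/): stack=[9,1] mem=[8,0,0,0]

Answer: 1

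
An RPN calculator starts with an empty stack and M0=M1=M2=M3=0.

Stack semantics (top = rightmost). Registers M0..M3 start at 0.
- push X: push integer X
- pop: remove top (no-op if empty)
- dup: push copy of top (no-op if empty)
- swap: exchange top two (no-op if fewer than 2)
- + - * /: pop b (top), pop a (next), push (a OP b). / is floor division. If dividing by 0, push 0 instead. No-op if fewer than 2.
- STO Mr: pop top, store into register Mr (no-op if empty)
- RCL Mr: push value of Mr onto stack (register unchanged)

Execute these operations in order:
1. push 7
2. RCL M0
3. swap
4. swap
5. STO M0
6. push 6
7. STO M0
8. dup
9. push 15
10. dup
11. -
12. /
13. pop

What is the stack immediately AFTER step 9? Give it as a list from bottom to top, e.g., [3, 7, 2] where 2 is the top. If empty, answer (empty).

After op 1 (push 7): stack=[7] mem=[0,0,0,0]
After op 2 (RCL M0): stack=[7,0] mem=[0,0,0,0]
After op 3 (swap): stack=[0,7] mem=[0,0,0,0]
After op 4 (swap): stack=[7,0] mem=[0,0,0,0]
After op 5 (STO M0): stack=[7] mem=[0,0,0,0]
After op 6 (push 6): stack=[7,6] mem=[0,0,0,0]
After op 7 (STO M0): stack=[7] mem=[6,0,0,0]
After op 8 (dup): stack=[7,7] mem=[6,0,0,0]
After op 9 (push 15): stack=[7,7,15] mem=[6,0,0,0]

[7, 7, 15]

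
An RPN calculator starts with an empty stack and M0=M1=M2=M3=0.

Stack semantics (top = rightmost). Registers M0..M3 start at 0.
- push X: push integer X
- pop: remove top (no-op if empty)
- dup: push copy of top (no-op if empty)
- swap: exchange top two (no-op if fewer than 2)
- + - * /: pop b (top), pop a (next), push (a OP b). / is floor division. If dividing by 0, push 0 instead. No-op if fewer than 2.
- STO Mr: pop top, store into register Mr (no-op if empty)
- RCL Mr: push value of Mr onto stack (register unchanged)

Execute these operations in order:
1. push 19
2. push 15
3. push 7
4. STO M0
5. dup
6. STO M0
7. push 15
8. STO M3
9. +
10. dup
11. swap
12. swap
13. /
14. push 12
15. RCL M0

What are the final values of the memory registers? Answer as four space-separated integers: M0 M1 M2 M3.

Answer: 15 0 0 15

Derivation:
After op 1 (push 19): stack=[19] mem=[0,0,0,0]
After op 2 (push 15): stack=[19,15] mem=[0,0,0,0]
After op 3 (push 7): stack=[19,15,7] mem=[0,0,0,0]
After op 4 (STO M0): stack=[19,15] mem=[7,0,0,0]
After op 5 (dup): stack=[19,15,15] mem=[7,0,0,0]
After op 6 (STO M0): stack=[19,15] mem=[15,0,0,0]
After op 7 (push 15): stack=[19,15,15] mem=[15,0,0,0]
After op 8 (STO M3): stack=[19,15] mem=[15,0,0,15]
After op 9 (+): stack=[34] mem=[15,0,0,15]
After op 10 (dup): stack=[34,34] mem=[15,0,0,15]
After op 11 (swap): stack=[34,34] mem=[15,0,0,15]
After op 12 (swap): stack=[34,34] mem=[15,0,0,15]
After op 13 (/): stack=[1] mem=[15,0,0,15]
After op 14 (push 12): stack=[1,12] mem=[15,0,0,15]
After op 15 (RCL M0): stack=[1,12,15] mem=[15,0,0,15]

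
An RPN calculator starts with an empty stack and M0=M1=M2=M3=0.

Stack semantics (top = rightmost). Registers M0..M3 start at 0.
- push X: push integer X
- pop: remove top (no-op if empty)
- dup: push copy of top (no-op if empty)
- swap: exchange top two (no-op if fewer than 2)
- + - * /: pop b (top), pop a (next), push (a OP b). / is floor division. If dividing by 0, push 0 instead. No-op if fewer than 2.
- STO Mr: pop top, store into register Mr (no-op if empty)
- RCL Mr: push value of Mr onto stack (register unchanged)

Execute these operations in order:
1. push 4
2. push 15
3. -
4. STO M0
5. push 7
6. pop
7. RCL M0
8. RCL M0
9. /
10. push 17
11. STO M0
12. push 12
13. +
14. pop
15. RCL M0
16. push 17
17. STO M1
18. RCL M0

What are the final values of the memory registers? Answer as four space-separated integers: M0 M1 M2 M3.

After op 1 (push 4): stack=[4] mem=[0,0,0,0]
After op 2 (push 15): stack=[4,15] mem=[0,0,0,0]
After op 3 (-): stack=[-11] mem=[0,0,0,0]
After op 4 (STO M0): stack=[empty] mem=[-11,0,0,0]
After op 5 (push 7): stack=[7] mem=[-11,0,0,0]
After op 6 (pop): stack=[empty] mem=[-11,0,0,0]
After op 7 (RCL M0): stack=[-11] mem=[-11,0,0,0]
After op 8 (RCL M0): stack=[-11,-11] mem=[-11,0,0,0]
After op 9 (/): stack=[1] mem=[-11,0,0,0]
After op 10 (push 17): stack=[1,17] mem=[-11,0,0,0]
After op 11 (STO M0): stack=[1] mem=[17,0,0,0]
After op 12 (push 12): stack=[1,12] mem=[17,0,0,0]
After op 13 (+): stack=[13] mem=[17,0,0,0]
After op 14 (pop): stack=[empty] mem=[17,0,0,0]
After op 15 (RCL M0): stack=[17] mem=[17,0,0,0]
After op 16 (push 17): stack=[17,17] mem=[17,0,0,0]
After op 17 (STO M1): stack=[17] mem=[17,17,0,0]
After op 18 (RCL M0): stack=[17,17] mem=[17,17,0,0]

Answer: 17 17 0 0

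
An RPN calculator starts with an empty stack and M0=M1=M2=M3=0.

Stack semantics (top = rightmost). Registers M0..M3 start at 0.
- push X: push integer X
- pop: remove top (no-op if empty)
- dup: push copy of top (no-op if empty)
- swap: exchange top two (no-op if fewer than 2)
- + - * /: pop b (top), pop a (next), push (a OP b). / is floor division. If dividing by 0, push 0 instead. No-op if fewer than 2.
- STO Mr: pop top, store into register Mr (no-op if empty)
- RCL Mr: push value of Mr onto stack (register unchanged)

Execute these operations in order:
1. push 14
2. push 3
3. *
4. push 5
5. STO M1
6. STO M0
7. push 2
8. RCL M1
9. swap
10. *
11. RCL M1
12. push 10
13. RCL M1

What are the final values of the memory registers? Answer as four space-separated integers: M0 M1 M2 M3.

Answer: 42 5 0 0

Derivation:
After op 1 (push 14): stack=[14] mem=[0,0,0,0]
After op 2 (push 3): stack=[14,3] mem=[0,0,0,0]
After op 3 (*): stack=[42] mem=[0,0,0,0]
After op 4 (push 5): stack=[42,5] mem=[0,0,0,0]
After op 5 (STO M1): stack=[42] mem=[0,5,0,0]
After op 6 (STO M0): stack=[empty] mem=[42,5,0,0]
After op 7 (push 2): stack=[2] mem=[42,5,0,0]
After op 8 (RCL M1): stack=[2,5] mem=[42,5,0,0]
After op 9 (swap): stack=[5,2] mem=[42,5,0,0]
After op 10 (*): stack=[10] mem=[42,5,0,0]
After op 11 (RCL M1): stack=[10,5] mem=[42,5,0,0]
After op 12 (push 10): stack=[10,5,10] mem=[42,5,0,0]
After op 13 (RCL M1): stack=[10,5,10,5] mem=[42,5,0,0]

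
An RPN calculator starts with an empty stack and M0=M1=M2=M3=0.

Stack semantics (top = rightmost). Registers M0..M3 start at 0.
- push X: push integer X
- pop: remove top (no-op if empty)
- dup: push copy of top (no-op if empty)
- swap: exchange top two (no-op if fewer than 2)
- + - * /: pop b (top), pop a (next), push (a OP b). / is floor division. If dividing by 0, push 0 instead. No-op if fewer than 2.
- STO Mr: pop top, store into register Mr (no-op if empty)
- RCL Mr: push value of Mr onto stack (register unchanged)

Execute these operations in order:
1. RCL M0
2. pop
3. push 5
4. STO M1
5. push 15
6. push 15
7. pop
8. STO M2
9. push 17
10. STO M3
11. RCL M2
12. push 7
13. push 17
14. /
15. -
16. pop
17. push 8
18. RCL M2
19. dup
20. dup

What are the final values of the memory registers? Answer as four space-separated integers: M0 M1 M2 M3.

Answer: 0 5 15 17

Derivation:
After op 1 (RCL M0): stack=[0] mem=[0,0,0,0]
After op 2 (pop): stack=[empty] mem=[0,0,0,0]
After op 3 (push 5): stack=[5] mem=[0,0,0,0]
After op 4 (STO M1): stack=[empty] mem=[0,5,0,0]
After op 5 (push 15): stack=[15] mem=[0,5,0,0]
After op 6 (push 15): stack=[15,15] mem=[0,5,0,0]
After op 7 (pop): stack=[15] mem=[0,5,0,0]
After op 8 (STO M2): stack=[empty] mem=[0,5,15,0]
After op 9 (push 17): stack=[17] mem=[0,5,15,0]
After op 10 (STO M3): stack=[empty] mem=[0,5,15,17]
After op 11 (RCL M2): stack=[15] mem=[0,5,15,17]
After op 12 (push 7): stack=[15,7] mem=[0,5,15,17]
After op 13 (push 17): stack=[15,7,17] mem=[0,5,15,17]
After op 14 (/): stack=[15,0] mem=[0,5,15,17]
After op 15 (-): stack=[15] mem=[0,5,15,17]
After op 16 (pop): stack=[empty] mem=[0,5,15,17]
After op 17 (push 8): stack=[8] mem=[0,5,15,17]
After op 18 (RCL M2): stack=[8,15] mem=[0,5,15,17]
After op 19 (dup): stack=[8,15,15] mem=[0,5,15,17]
After op 20 (dup): stack=[8,15,15,15] mem=[0,5,15,17]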